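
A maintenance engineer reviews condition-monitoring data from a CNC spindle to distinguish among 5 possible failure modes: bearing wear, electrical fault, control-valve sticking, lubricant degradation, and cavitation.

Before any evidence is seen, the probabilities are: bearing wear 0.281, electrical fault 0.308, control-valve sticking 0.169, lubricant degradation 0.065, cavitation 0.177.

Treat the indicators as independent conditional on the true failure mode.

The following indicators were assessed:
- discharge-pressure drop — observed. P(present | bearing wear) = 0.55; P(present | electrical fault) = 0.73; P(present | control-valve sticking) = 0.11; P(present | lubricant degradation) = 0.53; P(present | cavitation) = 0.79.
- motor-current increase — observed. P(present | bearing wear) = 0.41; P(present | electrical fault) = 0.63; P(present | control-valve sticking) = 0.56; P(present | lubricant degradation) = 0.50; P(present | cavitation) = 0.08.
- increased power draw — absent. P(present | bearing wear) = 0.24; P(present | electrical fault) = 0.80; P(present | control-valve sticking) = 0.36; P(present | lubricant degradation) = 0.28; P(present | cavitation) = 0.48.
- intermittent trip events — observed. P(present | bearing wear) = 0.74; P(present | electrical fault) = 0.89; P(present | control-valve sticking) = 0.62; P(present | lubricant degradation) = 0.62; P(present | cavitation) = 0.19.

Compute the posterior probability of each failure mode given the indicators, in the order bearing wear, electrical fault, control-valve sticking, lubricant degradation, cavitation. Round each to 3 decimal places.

By Bayes' rule with conditional independence, the unnormalized weight for each hypothesis is prior × ∏ likelihoods (using 1 − P(present | H) for each absent indicator):
  bearing wear: 0.281 × 0.55 × 0.41 × (1 − 0.24) × 0.74 = 0.035637
  electrical fault: 0.308 × 0.73 × 0.63 × (1 − 0.80) × 0.89 = 0.025214
  control-valve sticking: 0.169 × 0.11 × 0.56 × (1 − 0.36) × 0.62 = 0.0041308
  lubricant degradation: 0.065 × 0.53 × 0.50 × (1 − 0.28) × 0.62 = 0.0076892
  cavitation: 0.177 × 0.79 × 0.08 × (1 − 0.48) × 0.19 = 0.0011052
Marginal likelihood of the evidence = 0.073776.
P(bearing wear | evidence) = 0.035637 / 0.073776 ≈ 0.483
P(electrical fault | evidence) = 0.025214 / 0.073776 ≈ 0.342
P(control-valve sticking | evidence) = 0.0041308 / 0.073776 ≈ 0.056
P(lubricant degradation | evidence) = 0.0076892 / 0.073776 ≈ 0.104
P(cavitation | evidence) = 0.0011052 / 0.073776 ≈ 0.015

0.483, 0.342, 0.056, 0.104, 0.015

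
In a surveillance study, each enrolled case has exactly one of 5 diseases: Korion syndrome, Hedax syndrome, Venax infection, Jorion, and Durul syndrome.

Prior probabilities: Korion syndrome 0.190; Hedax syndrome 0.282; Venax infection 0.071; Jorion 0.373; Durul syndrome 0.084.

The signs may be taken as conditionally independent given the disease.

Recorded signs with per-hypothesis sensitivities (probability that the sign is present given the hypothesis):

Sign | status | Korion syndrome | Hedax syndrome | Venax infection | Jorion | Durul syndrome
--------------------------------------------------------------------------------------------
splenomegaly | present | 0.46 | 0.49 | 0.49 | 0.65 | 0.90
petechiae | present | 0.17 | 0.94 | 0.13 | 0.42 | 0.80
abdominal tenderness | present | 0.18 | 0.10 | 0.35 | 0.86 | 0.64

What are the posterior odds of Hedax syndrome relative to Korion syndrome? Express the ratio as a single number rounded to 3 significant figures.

The normalizing constant cancels in an odds ratio, so compute prior × likelihood for the two hypotheses only:
  Hedax syndrome: 0.282 × 0.49 × 0.94 × 0.10 = 0.012989
  Korion syndrome: 0.190 × 0.46 × 0.17 × 0.18 = 0.0026744
Posterior odds = 0.012989 / 0.0026744 ≈ 4.86.

4.86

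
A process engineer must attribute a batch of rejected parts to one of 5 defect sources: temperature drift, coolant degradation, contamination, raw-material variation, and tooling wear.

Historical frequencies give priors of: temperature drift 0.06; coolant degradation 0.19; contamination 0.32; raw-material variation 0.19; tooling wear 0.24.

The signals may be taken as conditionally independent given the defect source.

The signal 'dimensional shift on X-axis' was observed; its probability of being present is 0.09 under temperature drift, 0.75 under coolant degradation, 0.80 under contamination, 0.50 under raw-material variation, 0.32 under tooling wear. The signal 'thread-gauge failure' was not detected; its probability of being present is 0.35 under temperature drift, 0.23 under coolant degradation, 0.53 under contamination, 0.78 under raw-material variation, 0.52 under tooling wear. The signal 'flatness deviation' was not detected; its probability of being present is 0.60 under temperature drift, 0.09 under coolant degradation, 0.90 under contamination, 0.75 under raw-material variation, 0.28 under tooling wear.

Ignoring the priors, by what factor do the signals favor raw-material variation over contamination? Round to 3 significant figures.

0.731

The Bayes factor is the ratio of the joint likelihoods of the signal pattern under the two hypotheses (using 1 − P(present | H) for each absent signal).
  raw-material variation: 0.50 × (1 − 0.78) × (1 − 0.75) = 0.0275
  contamination: 0.80 × (1 − 0.53) × (1 − 0.90) = 0.0376
Bayes factor = 0.0275 / 0.0376 ≈ 0.731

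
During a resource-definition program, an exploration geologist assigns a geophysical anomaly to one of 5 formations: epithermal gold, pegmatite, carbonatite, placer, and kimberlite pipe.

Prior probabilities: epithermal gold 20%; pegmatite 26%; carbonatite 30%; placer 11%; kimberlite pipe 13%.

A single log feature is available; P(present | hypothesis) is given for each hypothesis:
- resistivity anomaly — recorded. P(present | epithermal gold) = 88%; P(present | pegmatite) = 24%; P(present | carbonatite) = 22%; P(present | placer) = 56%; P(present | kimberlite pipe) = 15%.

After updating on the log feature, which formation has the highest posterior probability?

Multiply each prior by the likelihood of the log feature:
  epithermal gold: 0.20 × 0.88 = 0.176
  pegmatite: 0.26 × 0.24 = 0.0624
  carbonatite: 0.30 × 0.22 = 0.066
  placer: 0.11 × 0.56 = 0.0616
  kimberlite pipe: 0.13 × 0.15 = 0.0195
The unnormalized weights sum to 0.3855.
P(epithermal gold | evidence) ≈ 0.176 / 0.3855 ≈ 0.457
P(pegmatite | evidence) ≈ 0.0624 / 0.3855 ≈ 0.162
P(carbonatite | evidence) ≈ 0.066 / 0.3855 ≈ 0.171
P(placer | evidence) ≈ 0.0616 / 0.3855 ≈ 0.160
P(kimberlite pipe | evidence) ≈ 0.0195 / 0.3855 ≈ 0.051
The largest is 0.457, so epithermal gold is most probable.

epithermal gold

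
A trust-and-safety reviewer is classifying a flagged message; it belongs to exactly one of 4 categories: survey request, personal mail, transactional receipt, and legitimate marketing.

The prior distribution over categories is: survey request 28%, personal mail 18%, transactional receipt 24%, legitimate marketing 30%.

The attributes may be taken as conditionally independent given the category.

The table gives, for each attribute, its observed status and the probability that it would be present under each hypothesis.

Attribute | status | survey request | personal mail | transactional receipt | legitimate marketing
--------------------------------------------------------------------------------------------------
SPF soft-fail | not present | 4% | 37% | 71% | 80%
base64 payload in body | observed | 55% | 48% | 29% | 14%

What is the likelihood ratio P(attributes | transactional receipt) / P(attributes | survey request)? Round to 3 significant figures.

Take the product of per-attribute likelihoods under each hypothesis (using 1 − P(present | H) for each absent attribute), then divide.
  transactional receipt: (1 − 0.71) × 0.29 = 0.0841
  survey request: (1 − 0.04) × 0.55 = 0.528
Bayes factor = 0.0841 / 0.528 ≈ 0.159

0.159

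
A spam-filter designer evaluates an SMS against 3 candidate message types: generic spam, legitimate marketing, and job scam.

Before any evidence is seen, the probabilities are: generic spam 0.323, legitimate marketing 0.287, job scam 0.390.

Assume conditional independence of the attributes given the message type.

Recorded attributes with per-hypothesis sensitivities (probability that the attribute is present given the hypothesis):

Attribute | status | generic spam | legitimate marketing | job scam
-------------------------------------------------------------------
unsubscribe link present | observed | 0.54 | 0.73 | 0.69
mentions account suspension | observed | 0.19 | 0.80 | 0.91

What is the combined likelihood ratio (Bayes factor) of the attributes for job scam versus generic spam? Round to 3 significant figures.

The Bayes factor is the ratio of the joint likelihoods of the attribute pattern under the two hypotheses.
  job scam: 0.69 × 0.91 = 0.6279
  generic spam: 0.54 × 0.19 = 0.1026
Bayes factor = 0.6279 / 0.1026 ≈ 6.12

6.12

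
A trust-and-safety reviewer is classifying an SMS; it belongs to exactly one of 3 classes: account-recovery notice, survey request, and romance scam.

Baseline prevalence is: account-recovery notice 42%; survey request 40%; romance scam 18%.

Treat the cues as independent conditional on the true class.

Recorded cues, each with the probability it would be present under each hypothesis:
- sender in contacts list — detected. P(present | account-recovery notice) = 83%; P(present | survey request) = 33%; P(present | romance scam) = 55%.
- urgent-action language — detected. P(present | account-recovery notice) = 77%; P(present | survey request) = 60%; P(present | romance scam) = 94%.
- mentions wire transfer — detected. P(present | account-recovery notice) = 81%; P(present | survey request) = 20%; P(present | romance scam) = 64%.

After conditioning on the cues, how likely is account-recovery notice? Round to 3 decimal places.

By Bayes' rule with conditional independence, the unnormalized weight for each hypothesis is prior × ∏ likelihoods:
  account-recovery notice: 0.42 × 0.83 × 0.77 × 0.81 = 0.21742
  survey request: 0.40 × 0.33 × 0.60 × 0.20 = 0.01584
  romance scam: 0.18 × 0.55 × 0.94 × 0.64 = 0.059558
The unnormalized weights sum to 0.29282.
P(account-recovery notice | evidence) = 0.21742 / 0.29282 ≈ 0.743.

0.743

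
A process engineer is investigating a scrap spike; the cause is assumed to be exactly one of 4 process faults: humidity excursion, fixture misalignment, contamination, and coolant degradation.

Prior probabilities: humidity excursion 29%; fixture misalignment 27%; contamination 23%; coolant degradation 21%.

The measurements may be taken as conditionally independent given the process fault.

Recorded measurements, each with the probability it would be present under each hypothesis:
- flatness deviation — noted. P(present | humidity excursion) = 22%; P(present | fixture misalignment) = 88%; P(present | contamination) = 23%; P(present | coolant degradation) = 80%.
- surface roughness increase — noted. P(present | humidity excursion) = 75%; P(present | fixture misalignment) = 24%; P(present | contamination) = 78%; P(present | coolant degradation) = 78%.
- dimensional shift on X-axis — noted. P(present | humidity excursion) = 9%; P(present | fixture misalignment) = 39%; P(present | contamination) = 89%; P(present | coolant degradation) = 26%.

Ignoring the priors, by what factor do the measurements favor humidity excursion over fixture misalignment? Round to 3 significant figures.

The Bayes factor is the ratio of the joint likelihoods of the measurement pattern under the two hypotheses.
  humidity excursion: 0.22 × 0.75 × 0.09 = 0.01485
  fixture misalignment: 0.88 × 0.24 × 0.39 = 0.082368
Bayes factor = 0.01485 / 0.082368 ≈ 0.180

0.180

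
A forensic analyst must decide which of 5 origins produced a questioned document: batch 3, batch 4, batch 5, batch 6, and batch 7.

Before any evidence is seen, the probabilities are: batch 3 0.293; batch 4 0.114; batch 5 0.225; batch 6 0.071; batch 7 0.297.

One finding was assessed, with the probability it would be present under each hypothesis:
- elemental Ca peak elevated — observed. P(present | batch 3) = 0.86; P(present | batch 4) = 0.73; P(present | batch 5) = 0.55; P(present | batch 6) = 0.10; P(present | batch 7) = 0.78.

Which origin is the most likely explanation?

By Bayes' rule, the unnormalized weight for each hypothesis is prior × likelihood:
  batch 3: 0.293 × 0.86 = 0.25198
  batch 4: 0.114 × 0.73 = 0.08322
  batch 5: 0.225 × 0.55 = 0.12375
  batch 6: 0.071 × 0.10 = 0.0071
  batch 7: 0.297 × 0.78 = 0.23166
Marginal likelihood of the evidence = 0.69771.
P(batch 3 | evidence) ≈ 0.25198 / 0.69771 ≈ 0.361
P(batch 4 | evidence) ≈ 0.08322 / 0.69771 ≈ 0.119
P(batch 5 | evidence) ≈ 0.12375 / 0.69771 ≈ 0.177
P(batch 6 | evidence) ≈ 0.0071 / 0.69771 ≈ 0.010
P(batch 7 | evidence) ≈ 0.23166 / 0.69771 ≈ 0.332
The largest is 0.361, so batch 3 is most probable.

batch 3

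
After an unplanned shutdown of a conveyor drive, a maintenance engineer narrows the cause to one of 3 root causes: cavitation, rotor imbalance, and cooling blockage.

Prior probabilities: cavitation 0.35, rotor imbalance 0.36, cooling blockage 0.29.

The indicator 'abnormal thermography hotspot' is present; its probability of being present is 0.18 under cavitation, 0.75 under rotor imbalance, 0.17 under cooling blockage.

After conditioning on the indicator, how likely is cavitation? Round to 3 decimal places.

For each hypothesis, the unnormalized posterior weight is prior × likelihood:
  cavitation: 0.35 × 0.18 = 0.063
  rotor imbalance: 0.36 × 0.75 = 0.27
  cooling blockage: 0.29 × 0.17 = 0.0493
The unnormalized weights sum to 0.3823.
P(cavitation | evidence) = 0.063 / 0.3823 ≈ 0.165.

0.165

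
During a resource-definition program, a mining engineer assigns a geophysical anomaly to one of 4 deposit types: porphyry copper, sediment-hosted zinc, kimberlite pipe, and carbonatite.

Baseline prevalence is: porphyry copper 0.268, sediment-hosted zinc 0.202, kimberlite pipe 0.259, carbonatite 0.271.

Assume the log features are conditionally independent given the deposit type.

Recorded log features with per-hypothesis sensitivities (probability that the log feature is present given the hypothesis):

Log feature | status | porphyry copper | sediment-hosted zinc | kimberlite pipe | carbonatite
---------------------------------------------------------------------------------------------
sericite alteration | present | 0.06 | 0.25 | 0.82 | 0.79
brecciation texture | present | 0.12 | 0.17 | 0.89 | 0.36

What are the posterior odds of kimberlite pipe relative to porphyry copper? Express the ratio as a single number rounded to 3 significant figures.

98.0

Unnormalized posterior weight (prior times the log feature likelihoods) for each of the two hypotheses:
  kimberlite pipe: 0.259 × 0.82 × 0.89 = 0.18902
  porphyry copper: 0.268 × 0.06 × 0.12 = 0.0019296
Posterior odds = 0.18902 / 0.0019296 ≈ 98.0.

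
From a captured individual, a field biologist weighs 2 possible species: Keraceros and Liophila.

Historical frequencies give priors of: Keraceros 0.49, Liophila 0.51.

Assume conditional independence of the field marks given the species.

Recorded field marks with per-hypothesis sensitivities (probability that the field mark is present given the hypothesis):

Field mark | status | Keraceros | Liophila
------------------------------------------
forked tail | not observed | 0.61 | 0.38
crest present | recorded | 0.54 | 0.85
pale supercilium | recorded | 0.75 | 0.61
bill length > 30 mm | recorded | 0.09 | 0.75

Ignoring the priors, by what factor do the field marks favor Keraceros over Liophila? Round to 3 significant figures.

Joint likelihood of the field mark pattern under each hypothesis (using 1 − P(present | H) for each absent field mark):
  Keraceros: (1 − 0.61) × 0.54 × 0.75 × 0.09 = 0.014216
  Liophila: (1 − 0.38) × 0.85 × 0.61 × 0.75 = 0.2411
Bayes factor = 0.014216 / 0.2411 ≈ 0.0590

0.0590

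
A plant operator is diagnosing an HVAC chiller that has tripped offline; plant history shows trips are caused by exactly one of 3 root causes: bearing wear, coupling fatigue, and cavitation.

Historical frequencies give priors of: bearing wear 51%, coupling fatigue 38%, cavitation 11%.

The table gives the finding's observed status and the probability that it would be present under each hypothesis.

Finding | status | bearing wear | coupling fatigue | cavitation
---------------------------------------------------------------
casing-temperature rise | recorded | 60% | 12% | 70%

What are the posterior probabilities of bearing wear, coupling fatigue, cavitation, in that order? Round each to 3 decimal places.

By Bayes' rule, the unnormalized weight for each hypothesis is prior × likelihood:
  bearing wear: 0.51 × 0.60 = 0.306
  coupling fatigue: 0.38 × 0.12 = 0.0456
  cavitation: 0.11 × 0.70 = 0.077
The unnormalized weights sum to 0.4286.
P(bearing wear | evidence) = 0.306 / 0.4286 ≈ 0.714
P(coupling fatigue | evidence) = 0.0456 / 0.4286 ≈ 0.106
P(cavitation | evidence) = 0.077 / 0.4286 ≈ 0.180

0.714, 0.106, 0.180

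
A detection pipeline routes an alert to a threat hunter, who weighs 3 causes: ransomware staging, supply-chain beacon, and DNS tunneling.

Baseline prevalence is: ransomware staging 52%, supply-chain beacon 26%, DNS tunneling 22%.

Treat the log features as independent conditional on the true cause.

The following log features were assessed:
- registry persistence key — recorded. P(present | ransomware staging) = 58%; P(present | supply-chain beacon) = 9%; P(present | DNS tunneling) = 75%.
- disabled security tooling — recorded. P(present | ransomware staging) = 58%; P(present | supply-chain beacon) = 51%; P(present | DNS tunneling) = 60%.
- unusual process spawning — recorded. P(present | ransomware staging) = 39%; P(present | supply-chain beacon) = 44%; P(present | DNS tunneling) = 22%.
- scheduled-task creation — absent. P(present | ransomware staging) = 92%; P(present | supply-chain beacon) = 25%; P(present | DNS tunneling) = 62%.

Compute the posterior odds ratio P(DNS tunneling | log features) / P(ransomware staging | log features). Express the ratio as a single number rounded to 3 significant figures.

Posterior odds equal prior odds times the likelihood ratio; only the two competing hypotheses matter (using 1 − P(present | H) for each absent log feature).
  DNS tunneling: 0.22 × 0.75 × 0.60 × 0.22 × (1 − 0.62) = 0.0082764
  ransomware staging: 0.52 × 0.58 × 0.58 × 0.39 × (1 − 0.92) = 0.0054578
Posterior odds = 0.0082764 / 0.0054578 ≈ 1.52.

1.52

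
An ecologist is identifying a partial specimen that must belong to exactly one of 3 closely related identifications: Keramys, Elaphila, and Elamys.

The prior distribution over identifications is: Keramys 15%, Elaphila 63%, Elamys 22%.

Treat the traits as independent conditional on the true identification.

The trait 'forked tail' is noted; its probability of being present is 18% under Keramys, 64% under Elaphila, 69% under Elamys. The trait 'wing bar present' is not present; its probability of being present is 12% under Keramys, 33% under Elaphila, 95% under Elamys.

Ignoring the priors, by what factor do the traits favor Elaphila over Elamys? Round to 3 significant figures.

12.4

Joint likelihood of the trait pattern under each hypothesis (using 1 − P(present | H) for each absent trait):
  Elaphila: 0.64 × (1 − 0.33) = 0.4288
  Elamys: 0.69 × (1 − 0.95) = 0.0345
Bayes factor = 0.4288 / 0.0345 ≈ 12.4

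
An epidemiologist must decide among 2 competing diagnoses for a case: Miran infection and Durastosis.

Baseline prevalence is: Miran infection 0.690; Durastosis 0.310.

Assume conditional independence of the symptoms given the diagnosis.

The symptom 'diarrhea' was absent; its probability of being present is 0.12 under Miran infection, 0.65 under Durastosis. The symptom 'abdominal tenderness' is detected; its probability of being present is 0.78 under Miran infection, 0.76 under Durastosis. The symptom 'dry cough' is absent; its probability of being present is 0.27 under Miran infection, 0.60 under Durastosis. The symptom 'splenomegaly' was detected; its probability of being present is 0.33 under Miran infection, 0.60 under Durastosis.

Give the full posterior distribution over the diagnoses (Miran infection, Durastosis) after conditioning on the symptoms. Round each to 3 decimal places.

0.852, 0.148

Multiply each prior by the joint likelihood of the symptom pattern (using 1 − P(present | H) for each absent symptom):
  Miran infection: 0.690 × (1 − 0.12) × 0.78 × (1 − 0.27) × 0.33 = 0.11409
  Durastosis: 0.310 × (1 − 0.65) × 0.76 × (1 − 0.60) × 0.60 = 0.01979
Normalizing constant Z = 0.11409 + 0.01979 = 0.13388.
P(Miran infection | evidence) = 0.11409 / 0.13388 ≈ 0.852
P(Durastosis | evidence) = 0.01979 / 0.13388 ≈ 0.148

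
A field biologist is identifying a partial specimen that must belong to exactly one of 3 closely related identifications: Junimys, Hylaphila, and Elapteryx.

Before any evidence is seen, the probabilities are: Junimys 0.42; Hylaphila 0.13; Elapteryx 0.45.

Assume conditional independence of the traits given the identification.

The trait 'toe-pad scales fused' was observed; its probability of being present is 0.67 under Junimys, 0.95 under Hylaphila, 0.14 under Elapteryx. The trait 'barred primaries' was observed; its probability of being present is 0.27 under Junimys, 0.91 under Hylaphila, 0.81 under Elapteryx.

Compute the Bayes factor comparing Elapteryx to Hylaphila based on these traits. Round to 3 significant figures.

0.131

Joint likelihood of the trait pattern under each hypothesis:
  Elapteryx: 0.14 × 0.81 = 0.1134
  Hylaphila: 0.95 × 0.91 = 0.8645
Bayes factor = 0.1134 / 0.8645 ≈ 0.131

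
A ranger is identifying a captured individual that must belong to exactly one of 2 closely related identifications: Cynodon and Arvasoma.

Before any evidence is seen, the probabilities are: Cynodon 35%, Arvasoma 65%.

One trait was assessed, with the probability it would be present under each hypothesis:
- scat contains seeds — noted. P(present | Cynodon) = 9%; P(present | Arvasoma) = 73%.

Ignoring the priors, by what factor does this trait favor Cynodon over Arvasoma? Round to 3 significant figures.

Likelihood of this trait under each hypothesis:
  Cynodon: 0.09
  Arvasoma: 0.73
Bayes factor = 0.09 / 0.73 ≈ 0.123

0.123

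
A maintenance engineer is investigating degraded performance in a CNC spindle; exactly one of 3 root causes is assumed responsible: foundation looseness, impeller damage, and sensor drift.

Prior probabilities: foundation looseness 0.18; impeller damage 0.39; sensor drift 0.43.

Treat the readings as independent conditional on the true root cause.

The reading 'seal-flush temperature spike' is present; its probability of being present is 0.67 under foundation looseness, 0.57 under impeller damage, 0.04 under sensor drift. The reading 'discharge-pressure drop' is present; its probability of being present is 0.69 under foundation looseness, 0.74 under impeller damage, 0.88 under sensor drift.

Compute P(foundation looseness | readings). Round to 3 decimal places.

0.317

Multiply each prior by the joint likelihood of the reading pattern:
  foundation looseness: 0.18 × 0.67 × 0.69 = 0.083214
  impeller damage: 0.39 × 0.57 × 0.74 = 0.1645
  sensor drift: 0.43 × 0.04 × 0.88 = 0.015136
The unnormalized weights sum to 0.26285.
P(foundation looseness | evidence) = 0.083214 / 0.26285 ≈ 0.317.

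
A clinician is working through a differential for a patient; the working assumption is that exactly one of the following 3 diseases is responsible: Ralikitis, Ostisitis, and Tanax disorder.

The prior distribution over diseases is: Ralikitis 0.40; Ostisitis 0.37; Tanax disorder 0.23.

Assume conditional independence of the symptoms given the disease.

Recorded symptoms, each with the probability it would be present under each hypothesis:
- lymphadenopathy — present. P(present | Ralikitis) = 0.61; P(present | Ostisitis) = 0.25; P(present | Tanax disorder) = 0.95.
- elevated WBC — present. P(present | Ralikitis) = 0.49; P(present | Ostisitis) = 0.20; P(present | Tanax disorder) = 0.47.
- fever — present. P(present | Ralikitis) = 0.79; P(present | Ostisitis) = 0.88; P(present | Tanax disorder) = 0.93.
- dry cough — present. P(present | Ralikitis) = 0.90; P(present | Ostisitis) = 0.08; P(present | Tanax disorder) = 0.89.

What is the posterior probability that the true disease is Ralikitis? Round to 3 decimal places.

Multiply each prior by the joint likelihood of the symptom pattern:
  Ralikitis: 0.40 × 0.61 × 0.49 × 0.79 × 0.90 = 0.085007
  Ostisitis: 0.37 × 0.25 × 0.20 × 0.88 × 0.08 = 0.0013024
  Tanax disorder: 0.23 × 0.95 × 0.47 × 0.93 × 0.89 = 0.085001
The unnormalized weights sum to 0.17131.
P(Ralikitis | evidence) = 0.085007 / 0.17131 ≈ 0.496.

0.496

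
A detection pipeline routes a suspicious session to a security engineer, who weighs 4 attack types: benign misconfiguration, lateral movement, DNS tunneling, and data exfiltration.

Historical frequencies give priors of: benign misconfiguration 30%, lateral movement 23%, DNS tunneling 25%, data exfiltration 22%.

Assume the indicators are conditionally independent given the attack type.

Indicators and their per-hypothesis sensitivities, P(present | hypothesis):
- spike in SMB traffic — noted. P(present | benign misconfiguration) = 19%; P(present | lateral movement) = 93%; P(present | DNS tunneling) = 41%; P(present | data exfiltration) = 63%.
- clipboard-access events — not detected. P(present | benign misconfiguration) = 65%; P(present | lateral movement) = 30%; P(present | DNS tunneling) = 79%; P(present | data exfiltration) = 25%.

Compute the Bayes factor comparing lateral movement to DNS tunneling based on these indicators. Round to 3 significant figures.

7.56

Joint likelihood of the indicator pattern under each hypothesis (using 1 − P(present | H) for each absent indicator):
  lateral movement: 0.93 × (1 − 0.30) = 0.651
  DNS tunneling: 0.41 × (1 − 0.79) = 0.0861
Bayes factor = 0.651 / 0.0861 ≈ 7.56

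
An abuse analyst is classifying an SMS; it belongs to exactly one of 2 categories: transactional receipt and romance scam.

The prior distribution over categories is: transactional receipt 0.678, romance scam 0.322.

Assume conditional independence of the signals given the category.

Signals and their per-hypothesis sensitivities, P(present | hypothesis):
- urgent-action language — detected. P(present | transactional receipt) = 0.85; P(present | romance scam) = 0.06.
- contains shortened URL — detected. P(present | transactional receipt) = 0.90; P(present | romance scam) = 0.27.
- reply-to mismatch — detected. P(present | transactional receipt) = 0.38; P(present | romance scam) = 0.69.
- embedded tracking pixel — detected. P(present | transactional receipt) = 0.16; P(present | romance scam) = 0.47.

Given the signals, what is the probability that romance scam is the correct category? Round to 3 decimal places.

0.051

For each hypothesis, the unnormalized posterior weight is prior × product of the signal likelihoods:
  transactional receipt: 0.678 × 0.85 × 0.90 × 0.38 × 0.16 = 0.031535
  romance scam: 0.322 × 0.06 × 0.27 × 0.69 × 0.47 = 0.0016917
Marginal likelihood of the evidence = 0.033227.
P(romance scam | evidence) = 0.0016917 / 0.033227 ≈ 0.051.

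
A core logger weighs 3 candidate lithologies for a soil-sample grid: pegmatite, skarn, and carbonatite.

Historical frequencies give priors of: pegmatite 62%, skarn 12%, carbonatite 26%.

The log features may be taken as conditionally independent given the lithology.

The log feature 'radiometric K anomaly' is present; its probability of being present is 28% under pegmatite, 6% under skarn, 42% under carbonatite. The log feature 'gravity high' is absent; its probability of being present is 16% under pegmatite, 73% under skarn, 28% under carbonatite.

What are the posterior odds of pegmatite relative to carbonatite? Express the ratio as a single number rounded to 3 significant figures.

1.85

The normalizing constant cancels in an odds ratio, so compute prior × likelihood for the two hypotheses only (using 1 − P(present | H) for each absent log feature):
  pegmatite: 0.62 × 0.28 × (1 − 0.16) = 0.14582
  carbonatite: 0.26 × 0.42 × (1 − 0.28) = 0.078624
Odds(pegmatite : carbonatite) = 0.14582 / 0.078624 ≈ 1.85.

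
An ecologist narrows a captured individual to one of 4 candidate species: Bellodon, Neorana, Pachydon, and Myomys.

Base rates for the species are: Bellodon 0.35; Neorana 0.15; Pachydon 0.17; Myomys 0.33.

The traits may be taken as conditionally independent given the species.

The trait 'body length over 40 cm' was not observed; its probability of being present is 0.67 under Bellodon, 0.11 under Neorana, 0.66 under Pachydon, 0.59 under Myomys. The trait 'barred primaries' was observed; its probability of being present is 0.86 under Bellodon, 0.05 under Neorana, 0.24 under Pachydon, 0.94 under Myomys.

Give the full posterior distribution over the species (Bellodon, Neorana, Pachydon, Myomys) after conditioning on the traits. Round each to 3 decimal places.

0.402, 0.027, 0.056, 0.515

For each hypothesis, the unnormalized posterior weight is prior × product of the trait likelihoods (using 1 − P(present | H) for each absent trait):
  Bellodon: 0.35 × (1 − 0.67) × 0.86 = 0.09933
  Neorana: 0.15 × (1 − 0.11) × 0.05 = 0.006675
  Pachydon: 0.17 × (1 − 0.66) × 0.24 = 0.013872
  Myomys: 0.33 × (1 − 0.59) × 0.94 = 0.12718
Marginal likelihood of the evidence = 0.24706.
P(Bellodon | evidence) = 0.09933 / 0.24706 ≈ 0.402
P(Neorana | evidence) = 0.006675 / 0.24706 ≈ 0.027
P(Pachydon | evidence) = 0.013872 / 0.24706 ≈ 0.056
P(Myomys | evidence) = 0.12718 / 0.24706 ≈ 0.515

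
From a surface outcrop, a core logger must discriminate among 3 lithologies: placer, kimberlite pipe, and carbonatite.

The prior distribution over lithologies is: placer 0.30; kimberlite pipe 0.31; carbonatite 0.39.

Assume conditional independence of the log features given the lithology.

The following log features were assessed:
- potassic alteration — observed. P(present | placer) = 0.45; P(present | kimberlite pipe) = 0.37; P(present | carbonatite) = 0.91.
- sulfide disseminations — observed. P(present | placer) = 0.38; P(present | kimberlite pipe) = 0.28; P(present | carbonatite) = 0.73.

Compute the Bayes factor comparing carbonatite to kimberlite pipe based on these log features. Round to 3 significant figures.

Joint likelihood of the log feature pattern under each hypothesis:
  carbonatite: 0.91 × 0.73 = 0.6643
  kimberlite pipe: 0.37 × 0.28 = 0.1036
Bayes factor = 0.6643 / 0.1036 ≈ 6.41

6.41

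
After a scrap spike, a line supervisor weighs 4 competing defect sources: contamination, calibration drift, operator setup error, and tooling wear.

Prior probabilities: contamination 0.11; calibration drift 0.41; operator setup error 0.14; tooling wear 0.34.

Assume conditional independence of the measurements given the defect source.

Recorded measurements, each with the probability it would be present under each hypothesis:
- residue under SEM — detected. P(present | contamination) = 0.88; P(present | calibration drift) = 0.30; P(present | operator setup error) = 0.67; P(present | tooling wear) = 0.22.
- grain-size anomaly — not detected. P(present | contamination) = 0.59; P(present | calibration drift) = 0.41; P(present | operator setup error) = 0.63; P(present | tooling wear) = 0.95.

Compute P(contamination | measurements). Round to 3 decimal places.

Multiply each prior by the joint likelihood of the measurement pattern (using 1 − P(present | H) for each absent measurement):
  contamination: 0.11 × 0.88 × (1 − 0.59) = 0.039688
  calibration drift: 0.41 × 0.30 × (1 − 0.41) = 0.07257
  operator setup error: 0.14 × 0.67 × (1 − 0.63) = 0.034706
  tooling wear: 0.34 × 0.22 × (1 − 0.95) = 0.00374
Marginal likelihood of the evidence = 0.1507.
P(contamination | evidence) = 0.039688 / 0.1507 ≈ 0.263.

0.263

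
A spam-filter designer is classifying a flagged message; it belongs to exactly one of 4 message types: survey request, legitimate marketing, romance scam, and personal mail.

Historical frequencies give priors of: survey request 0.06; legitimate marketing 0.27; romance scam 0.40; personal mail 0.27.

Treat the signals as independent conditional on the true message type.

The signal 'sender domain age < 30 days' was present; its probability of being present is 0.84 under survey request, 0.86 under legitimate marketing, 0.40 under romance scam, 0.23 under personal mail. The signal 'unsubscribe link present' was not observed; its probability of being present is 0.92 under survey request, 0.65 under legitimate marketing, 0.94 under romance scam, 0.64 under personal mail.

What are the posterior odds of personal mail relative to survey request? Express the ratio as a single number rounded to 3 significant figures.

5.54

Unnormalized posterior weight (prior times the signal likelihoods) for each of the two hypotheses (using 1 − P(present | H) for each absent signal):
  personal mail: 0.27 × 0.23 × (1 − 0.64) = 0.022356
  survey request: 0.06 × 0.84 × (1 − 0.92) = 0.004032
Posterior odds = 0.022356 / 0.004032 ≈ 5.54.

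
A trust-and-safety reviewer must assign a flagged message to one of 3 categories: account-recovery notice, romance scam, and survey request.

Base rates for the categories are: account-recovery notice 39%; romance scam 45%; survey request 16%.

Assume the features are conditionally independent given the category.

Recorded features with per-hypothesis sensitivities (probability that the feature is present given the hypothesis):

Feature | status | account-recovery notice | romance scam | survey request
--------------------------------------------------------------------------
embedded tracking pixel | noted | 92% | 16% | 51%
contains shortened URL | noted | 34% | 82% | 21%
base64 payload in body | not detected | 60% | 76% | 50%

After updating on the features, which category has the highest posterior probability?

account-recovery notice

By Bayes' rule with conditional independence, the unnormalized weight for each hypothesis is prior × ∏ likelihoods (using 1 − P(present | H) for each absent feature):
  account-recovery notice: 0.39 × 0.92 × 0.34 × (1 − 0.60) = 0.048797
  romance scam: 0.45 × 0.16 × 0.82 × (1 − 0.76) = 0.01417
  survey request: 0.16 × 0.51 × 0.21 × (1 − 0.50) = 0.008568
The unnormalized weights sum to 0.071534.
P(account-recovery notice | evidence) ≈ 0.048797 / 0.071534 ≈ 0.682
P(romance scam | evidence) ≈ 0.01417 / 0.071534 ≈ 0.198
P(survey request | evidence) ≈ 0.008568 / 0.071534 ≈ 0.120
The largest is 0.682, so account-recovery notice is most probable.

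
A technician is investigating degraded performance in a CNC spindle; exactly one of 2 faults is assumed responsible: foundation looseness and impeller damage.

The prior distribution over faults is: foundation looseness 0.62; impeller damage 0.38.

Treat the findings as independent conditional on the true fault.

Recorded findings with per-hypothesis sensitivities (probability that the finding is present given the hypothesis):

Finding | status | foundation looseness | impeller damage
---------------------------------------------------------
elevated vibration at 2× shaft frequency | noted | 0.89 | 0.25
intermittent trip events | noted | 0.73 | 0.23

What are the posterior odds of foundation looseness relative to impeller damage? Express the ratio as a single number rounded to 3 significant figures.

18.4

Posterior odds equal prior odds times the likelihood ratio; only the two competing hypotheses matter.
  foundation looseness: 0.62 × 0.89 × 0.73 = 0.40281
  impeller damage: 0.38 × 0.25 × 0.23 = 0.02185
Odds(foundation looseness : impeller damage) = 0.40281 / 0.02185 ≈ 18.4.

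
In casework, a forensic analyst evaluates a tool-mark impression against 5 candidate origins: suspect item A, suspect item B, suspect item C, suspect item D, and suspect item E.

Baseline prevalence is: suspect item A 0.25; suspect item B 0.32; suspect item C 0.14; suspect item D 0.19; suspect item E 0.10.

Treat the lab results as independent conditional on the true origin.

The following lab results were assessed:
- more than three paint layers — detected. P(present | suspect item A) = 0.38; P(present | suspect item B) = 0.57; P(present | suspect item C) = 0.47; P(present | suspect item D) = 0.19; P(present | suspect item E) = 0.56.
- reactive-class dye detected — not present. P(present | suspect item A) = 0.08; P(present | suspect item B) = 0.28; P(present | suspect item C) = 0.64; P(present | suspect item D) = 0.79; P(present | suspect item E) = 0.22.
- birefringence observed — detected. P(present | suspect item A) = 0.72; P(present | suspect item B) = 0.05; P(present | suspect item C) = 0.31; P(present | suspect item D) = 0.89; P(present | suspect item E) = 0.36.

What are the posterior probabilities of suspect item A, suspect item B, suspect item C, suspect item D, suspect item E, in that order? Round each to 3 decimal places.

Multiply each prior by the joint likelihood of the lab result pattern (using 1 − P(present | H) for each absent lab result):
  suspect item A: 0.25 × 0.38 × (1 − 0.08) × 0.72 = 0.062928
  suspect item B: 0.32 × 0.57 × (1 − 0.28) × 0.05 = 0.0065664
  suspect item C: 0.14 × 0.47 × (1 − 0.64) × 0.31 = 0.0073433
  suspect item D: 0.19 × 0.19 × (1 − 0.79) × 0.89 = 0.0067471
  suspect item E: 0.10 × 0.56 × (1 − 0.22) × 0.36 = 0.015725
The unnormalized weights sum to 0.09931.
P(suspect item A | evidence) = 0.062928 / 0.09931 ≈ 0.634
P(suspect item B | evidence) = 0.0065664 / 0.09931 ≈ 0.066
P(suspect item C | evidence) = 0.0073433 / 0.09931 ≈ 0.074
P(suspect item D | evidence) = 0.0067471 / 0.09931 ≈ 0.068
P(suspect item E | evidence) = 0.015725 / 0.09931 ≈ 0.158

0.634, 0.066, 0.074, 0.068, 0.158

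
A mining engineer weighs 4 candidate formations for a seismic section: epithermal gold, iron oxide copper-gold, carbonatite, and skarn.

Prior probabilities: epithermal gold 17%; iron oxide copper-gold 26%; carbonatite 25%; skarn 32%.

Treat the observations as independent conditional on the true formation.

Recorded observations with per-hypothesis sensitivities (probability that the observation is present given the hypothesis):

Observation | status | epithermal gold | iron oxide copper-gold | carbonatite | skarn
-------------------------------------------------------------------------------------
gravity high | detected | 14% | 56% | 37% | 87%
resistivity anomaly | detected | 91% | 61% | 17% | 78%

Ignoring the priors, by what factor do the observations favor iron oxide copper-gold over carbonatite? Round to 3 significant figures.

Take the product of per-observation likelihoods under each hypothesis, then divide.
  iron oxide copper-gold: 0.56 × 0.61 = 0.3416
  carbonatite: 0.37 × 0.17 = 0.0629
Bayes factor = 0.3416 / 0.0629 ≈ 5.43

5.43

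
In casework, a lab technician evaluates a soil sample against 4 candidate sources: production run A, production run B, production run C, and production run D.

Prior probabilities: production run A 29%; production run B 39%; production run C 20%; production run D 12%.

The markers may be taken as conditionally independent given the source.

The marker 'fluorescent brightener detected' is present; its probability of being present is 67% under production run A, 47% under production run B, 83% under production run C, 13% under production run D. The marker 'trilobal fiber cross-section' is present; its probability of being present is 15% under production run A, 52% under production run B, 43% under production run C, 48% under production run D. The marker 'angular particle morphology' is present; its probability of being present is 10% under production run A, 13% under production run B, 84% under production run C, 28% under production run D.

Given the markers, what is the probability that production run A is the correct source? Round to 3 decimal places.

By Bayes' rule with conditional independence, the unnormalized weight for each hypothesis is prior × ∏ likelihoods:
  production run A: 0.29 × 0.67 × 0.15 × 0.10 = 0.0029145
  production run B: 0.39 × 0.47 × 0.52 × 0.13 = 0.012391
  production run C: 0.20 × 0.83 × 0.43 × 0.84 = 0.059959
  production run D: 0.12 × 0.13 × 0.48 × 0.28 = 0.0020966
Marginal likelihood of the evidence = 0.077361.
P(production run A | evidence) = 0.0029145 / 0.077361 ≈ 0.038.

0.038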